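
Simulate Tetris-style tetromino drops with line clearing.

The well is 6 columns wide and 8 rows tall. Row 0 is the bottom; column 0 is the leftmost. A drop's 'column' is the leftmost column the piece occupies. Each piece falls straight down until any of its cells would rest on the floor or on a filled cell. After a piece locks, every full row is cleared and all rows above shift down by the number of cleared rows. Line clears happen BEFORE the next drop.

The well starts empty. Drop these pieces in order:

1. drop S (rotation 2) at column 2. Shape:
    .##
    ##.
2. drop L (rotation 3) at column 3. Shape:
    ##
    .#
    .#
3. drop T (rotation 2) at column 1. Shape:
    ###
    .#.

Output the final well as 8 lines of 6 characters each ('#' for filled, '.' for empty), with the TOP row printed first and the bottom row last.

Drop 1: S rot2 at col 2 lands with bottom-row=0; cleared 0 line(s) (total 0); column heights now [0 0 1 2 2 0], max=2
Drop 2: L rot3 at col 3 lands with bottom-row=2; cleared 0 line(s) (total 0); column heights now [0 0 1 5 5 0], max=5
Drop 3: T rot2 at col 1 lands with bottom-row=4; cleared 0 line(s) (total 0); column heights now [0 6 6 6 5 0], max=6

Answer: ......
......
.###..
..###.
....#.
....#.
...##.
..##..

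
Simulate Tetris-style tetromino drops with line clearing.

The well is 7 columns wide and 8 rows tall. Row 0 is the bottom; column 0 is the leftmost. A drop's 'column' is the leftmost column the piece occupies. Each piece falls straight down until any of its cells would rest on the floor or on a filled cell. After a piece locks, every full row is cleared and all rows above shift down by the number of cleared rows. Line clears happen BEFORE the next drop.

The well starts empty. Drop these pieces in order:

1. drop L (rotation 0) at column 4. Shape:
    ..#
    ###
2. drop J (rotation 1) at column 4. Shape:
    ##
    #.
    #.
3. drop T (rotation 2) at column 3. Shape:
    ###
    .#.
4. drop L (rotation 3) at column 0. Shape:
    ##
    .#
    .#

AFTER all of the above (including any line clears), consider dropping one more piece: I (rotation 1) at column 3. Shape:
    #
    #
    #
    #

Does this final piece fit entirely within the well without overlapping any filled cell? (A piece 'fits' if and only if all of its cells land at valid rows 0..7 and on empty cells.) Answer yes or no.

Answer: no

Derivation:
Drop 1: L rot0 at col 4 lands with bottom-row=0; cleared 0 line(s) (total 0); column heights now [0 0 0 0 1 1 2], max=2
Drop 2: J rot1 at col 4 lands with bottom-row=1; cleared 0 line(s) (total 0); column heights now [0 0 0 0 4 4 2], max=4
Drop 3: T rot2 at col 3 lands with bottom-row=4; cleared 0 line(s) (total 0); column heights now [0 0 0 6 6 6 2], max=6
Drop 4: L rot3 at col 0 lands with bottom-row=0; cleared 0 line(s) (total 0); column heights now [3 3 0 6 6 6 2], max=6
Test piece I rot1 at col 3 (width 1): heights before test = [3 3 0 6 6 6 2]; fits = False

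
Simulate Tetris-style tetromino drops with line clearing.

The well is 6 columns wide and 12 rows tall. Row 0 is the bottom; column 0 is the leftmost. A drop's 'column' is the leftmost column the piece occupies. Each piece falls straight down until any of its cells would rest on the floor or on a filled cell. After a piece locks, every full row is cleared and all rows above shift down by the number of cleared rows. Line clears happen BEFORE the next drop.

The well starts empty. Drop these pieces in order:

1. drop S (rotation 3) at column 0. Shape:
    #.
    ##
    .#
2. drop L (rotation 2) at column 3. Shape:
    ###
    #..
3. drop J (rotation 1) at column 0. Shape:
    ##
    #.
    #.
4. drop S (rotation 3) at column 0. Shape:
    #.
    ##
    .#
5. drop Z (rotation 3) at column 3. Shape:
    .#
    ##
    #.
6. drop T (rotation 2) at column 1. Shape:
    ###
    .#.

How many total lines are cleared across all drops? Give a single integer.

Drop 1: S rot3 at col 0 lands with bottom-row=0; cleared 0 line(s) (total 0); column heights now [3 2 0 0 0 0], max=3
Drop 2: L rot2 at col 3 lands with bottom-row=0; cleared 0 line(s) (total 0); column heights now [3 2 0 2 2 2], max=3
Drop 3: J rot1 at col 0 lands with bottom-row=3; cleared 0 line(s) (total 0); column heights now [6 6 0 2 2 2], max=6
Drop 4: S rot3 at col 0 lands with bottom-row=6; cleared 0 line(s) (total 0); column heights now [9 8 0 2 2 2], max=9
Drop 5: Z rot3 at col 3 lands with bottom-row=2; cleared 0 line(s) (total 0); column heights now [9 8 0 4 5 2], max=9
Drop 6: T rot2 at col 1 lands with bottom-row=7; cleared 0 line(s) (total 0); column heights now [9 9 9 9 5 2], max=9

Answer: 0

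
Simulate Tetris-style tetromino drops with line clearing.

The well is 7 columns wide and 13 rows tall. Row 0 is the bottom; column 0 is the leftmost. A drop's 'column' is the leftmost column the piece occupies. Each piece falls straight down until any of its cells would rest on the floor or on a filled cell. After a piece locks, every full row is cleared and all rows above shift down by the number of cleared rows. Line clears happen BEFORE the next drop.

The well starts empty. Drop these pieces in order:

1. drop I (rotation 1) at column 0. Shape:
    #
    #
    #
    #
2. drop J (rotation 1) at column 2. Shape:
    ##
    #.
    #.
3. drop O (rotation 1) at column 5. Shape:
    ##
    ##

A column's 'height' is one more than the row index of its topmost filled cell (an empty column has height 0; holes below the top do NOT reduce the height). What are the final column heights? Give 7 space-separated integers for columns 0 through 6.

Answer: 4 0 3 3 0 2 2

Derivation:
Drop 1: I rot1 at col 0 lands with bottom-row=0; cleared 0 line(s) (total 0); column heights now [4 0 0 0 0 0 0], max=4
Drop 2: J rot1 at col 2 lands with bottom-row=0; cleared 0 line(s) (total 0); column heights now [4 0 3 3 0 0 0], max=4
Drop 3: O rot1 at col 5 lands with bottom-row=0; cleared 0 line(s) (total 0); column heights now [4 0 3 3 0 2 2], max=4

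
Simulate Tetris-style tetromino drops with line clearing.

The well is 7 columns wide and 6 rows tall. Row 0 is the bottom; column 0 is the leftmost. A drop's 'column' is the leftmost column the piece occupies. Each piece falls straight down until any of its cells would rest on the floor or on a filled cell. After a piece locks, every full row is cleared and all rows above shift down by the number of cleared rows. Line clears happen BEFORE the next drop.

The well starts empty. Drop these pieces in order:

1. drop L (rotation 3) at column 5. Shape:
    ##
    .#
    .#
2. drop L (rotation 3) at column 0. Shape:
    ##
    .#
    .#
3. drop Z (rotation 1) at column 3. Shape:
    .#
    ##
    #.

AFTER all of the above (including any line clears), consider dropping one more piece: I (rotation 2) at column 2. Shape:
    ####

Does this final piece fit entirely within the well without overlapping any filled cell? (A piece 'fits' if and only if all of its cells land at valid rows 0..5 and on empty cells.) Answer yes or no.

Answer: yes

Derivation:
Drop 1: L rot3 at col 5 lands with bottom-row=0; cleared 0 line(s) (total 0); column heights now [0 0 0 0 0 3 3], max=3
Drop 2: L rot3 at col 0 lands with bottom-row=0; cleared 0 line(s) (total 0); column heights now [3 3 0 0 0 3 3], max=3
Drop 3: Z rot1 at col 3 lands with bottom-row=0; cleared 0 line(s) (total 0); column heights now [3 3 0 2 3 3 3], max=3
Test piece I rot2 at col 2 (width 4): heights before test = [3 3 0 2 3 3 3]; fits = True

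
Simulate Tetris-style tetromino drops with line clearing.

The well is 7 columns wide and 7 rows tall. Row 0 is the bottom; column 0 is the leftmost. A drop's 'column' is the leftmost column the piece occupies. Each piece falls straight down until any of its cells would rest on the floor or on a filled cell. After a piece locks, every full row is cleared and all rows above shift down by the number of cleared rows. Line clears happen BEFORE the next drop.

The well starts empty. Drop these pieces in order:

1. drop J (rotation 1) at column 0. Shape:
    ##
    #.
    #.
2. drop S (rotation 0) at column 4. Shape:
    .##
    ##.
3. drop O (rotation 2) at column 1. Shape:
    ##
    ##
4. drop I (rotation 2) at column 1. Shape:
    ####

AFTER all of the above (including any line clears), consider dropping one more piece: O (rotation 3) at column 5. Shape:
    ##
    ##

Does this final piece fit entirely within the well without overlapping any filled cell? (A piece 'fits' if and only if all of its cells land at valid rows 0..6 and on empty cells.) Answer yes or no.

Drop 1: J rot1 at col 0 lands with bottom-row=0; cleared 0 line(s) (total 0); column heights now [3 3 0 0 0 0 0], max=3
Drop 2: S rot0 at col 4 lands with bottom-row=0; cleared 0 line(s) (total 0); column heights now [3 3 0 0 1 2 2], max=3
Drop 3: O rot2 at col 1 lands with bottom-row=3; cleared 0 line(s) (total 0); column heights now [3 5 5 0 1 2 2], max=5
Drop 4: I rot2 at col 1 lands with bottom-row=5; cleared 0 line(s) (total 0); column heights now [3 6 6 6 6 2 2], max=6
Test piece O rot3 at col 5 (width 2): heights before test = [3 6 6 6 6 2 2]; fits = True

Answer: yes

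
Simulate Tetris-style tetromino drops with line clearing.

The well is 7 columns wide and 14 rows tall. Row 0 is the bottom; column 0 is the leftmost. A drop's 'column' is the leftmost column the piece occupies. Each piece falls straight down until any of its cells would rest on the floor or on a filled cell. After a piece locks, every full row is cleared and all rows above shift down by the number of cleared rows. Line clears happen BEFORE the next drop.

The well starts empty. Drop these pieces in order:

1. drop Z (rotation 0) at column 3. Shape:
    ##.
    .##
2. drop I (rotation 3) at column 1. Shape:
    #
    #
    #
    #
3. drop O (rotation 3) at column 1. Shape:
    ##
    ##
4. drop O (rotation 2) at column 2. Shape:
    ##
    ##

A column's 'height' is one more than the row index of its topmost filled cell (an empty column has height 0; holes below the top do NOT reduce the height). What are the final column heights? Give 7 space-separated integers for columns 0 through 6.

Drop 1: Z rot0 at col 3 lands with bottom-row=0; cleared 0 line(s) (total 0); column heights now [0 0 0 2 2 1 0], max=2
Drop 2: I rot3 at col 1 lands with bottom-row=0; cleared 0 line(s) (total 0); column heights now [0 4 0 2 2 1 0], max=4
Drop 3: O rot3 at col 1 lands with bottom-row=4; cleared 0 line(s) (total 0); column heights now [0 6 6 2 2 1 0], max=6
Drop 4: O rot2 at col 2 lands with bottom-row=6; cleared 0 line(s) (total 0); column heights now [0 6 8 8 2 1 0], max=8

Answer: 0 6 8 8 2 1 0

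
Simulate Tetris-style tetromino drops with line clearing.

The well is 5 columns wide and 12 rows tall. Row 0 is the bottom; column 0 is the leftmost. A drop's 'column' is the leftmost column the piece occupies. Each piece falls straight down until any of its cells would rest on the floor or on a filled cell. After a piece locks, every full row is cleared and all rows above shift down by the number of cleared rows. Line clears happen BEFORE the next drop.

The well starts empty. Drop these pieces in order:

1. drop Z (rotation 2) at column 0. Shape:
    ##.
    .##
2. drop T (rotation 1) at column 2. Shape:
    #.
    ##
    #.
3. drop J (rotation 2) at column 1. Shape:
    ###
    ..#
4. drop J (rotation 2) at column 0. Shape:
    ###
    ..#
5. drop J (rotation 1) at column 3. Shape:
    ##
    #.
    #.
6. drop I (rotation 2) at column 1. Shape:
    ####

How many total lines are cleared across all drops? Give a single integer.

Answer: 0

Derivation:
Drop 1: Z rot2 at col 0 lands with bottom-row=0; cleared 0 line(s) (total 0); column heights now [2 2 1 0 0], max=2
Drop 2: T rot1 at col 2 lands with bottom-row=1; cleared 0 line(s) (total 0); column heights now [2 2 4 3 0], max=4
Drop 3: J rot2 at col 1 lands with bottom-row=3; cleared 0 line(s) (total 0); column heights now [2 5 5 5 0], max=5
Drop 4: J rot2 at col 0 lands with bottom-row=5; cleared 0 line(s) (total 0); column heights now [7 7 7 5 0], max=7
Drop 5: J rot1 at col 3 lands with bottom-row=5; cleared 0 line(s) (total 0); column heights now [7 7 7 8 8], max=8
Drop 6: I rot2 at col 1 lands with bottom-row=8; cleared 0 line(s) (total 0); column heights now [7 9 9 9 9], max=9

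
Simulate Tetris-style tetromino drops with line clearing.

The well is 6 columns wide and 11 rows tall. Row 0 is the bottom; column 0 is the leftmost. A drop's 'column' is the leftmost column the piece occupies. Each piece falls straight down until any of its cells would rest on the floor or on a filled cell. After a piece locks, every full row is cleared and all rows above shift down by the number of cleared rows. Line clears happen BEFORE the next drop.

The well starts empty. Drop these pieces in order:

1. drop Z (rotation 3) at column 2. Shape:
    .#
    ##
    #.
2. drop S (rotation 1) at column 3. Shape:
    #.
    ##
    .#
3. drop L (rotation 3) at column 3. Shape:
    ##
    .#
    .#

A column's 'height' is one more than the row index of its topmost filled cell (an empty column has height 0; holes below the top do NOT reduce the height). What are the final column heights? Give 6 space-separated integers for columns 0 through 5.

Answer: 0 0 2 7 7 0

Derivation:
Drop 1: Z rot3 at col 2 lands with bottom-row=0; cleared 0 line(s) (total 0); column heights now [0 0 2 3 0 0], max=3
Drop 2: S rot1 at col 3 lands with bottom-row=2; cleared 0 line(s) (total 0); column heights now [0 0 2 5 4 0], max=5
Drop 3: L rot3 at col 3 lands with bottom-row=4; cleared 0 line(s) (total 0); column heights now [0 0 2 7 7 0], max=7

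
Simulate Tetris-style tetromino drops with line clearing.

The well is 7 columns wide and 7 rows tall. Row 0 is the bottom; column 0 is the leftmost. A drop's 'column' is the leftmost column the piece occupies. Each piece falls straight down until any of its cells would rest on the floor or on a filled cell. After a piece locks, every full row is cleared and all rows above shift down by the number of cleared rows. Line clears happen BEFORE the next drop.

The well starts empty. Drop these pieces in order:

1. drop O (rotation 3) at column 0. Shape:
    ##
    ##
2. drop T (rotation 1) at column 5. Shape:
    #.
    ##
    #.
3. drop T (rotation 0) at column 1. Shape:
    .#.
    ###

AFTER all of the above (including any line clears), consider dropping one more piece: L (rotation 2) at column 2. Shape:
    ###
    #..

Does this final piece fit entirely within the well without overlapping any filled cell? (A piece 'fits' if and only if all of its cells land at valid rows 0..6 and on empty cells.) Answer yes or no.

Answer: yes

Derivation:
Drop 1: O rot3 at col 0 lands with bottom-row=0; cleared 0 line(s) (total 0); column heights now [2 2 0 0 0 0 0], max=2
Drop 2: T rot1 at col 5 lands with bottom-row=0; cleared 0 line(s) (total 0); column heights now [2 2 0 0 0 3 2], max=3
Drop 3: T rot0 at col 1 lands with bottom-row=2; cleared 0 line(s) (total 0); column heights now [2 3 4 3 0 3 2], max=4
Test piece L rot2 at col 2 (width 3): heights before test = [2 3 4 3 0 3 2]; fits = True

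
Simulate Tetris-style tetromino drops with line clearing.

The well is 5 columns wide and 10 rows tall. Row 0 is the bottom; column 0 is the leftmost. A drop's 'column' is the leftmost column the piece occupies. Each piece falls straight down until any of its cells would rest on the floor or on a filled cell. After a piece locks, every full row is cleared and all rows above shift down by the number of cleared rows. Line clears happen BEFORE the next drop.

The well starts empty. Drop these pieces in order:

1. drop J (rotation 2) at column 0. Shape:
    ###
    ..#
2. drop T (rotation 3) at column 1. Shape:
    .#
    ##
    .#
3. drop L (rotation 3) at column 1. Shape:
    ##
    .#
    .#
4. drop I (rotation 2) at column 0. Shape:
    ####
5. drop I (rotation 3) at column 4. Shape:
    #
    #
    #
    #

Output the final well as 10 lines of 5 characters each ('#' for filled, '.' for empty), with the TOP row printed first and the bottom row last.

Drop 1: J rot2 at col 0 lands with bottom-row=0; cleared 0 line(s) (total 0); column heights now [2 2 2 0 0], max=2
Drop 2: T rot3 at col 1 lands with bottom-row=2; cleared 0 line(s) (total 0); column heights now [2 4 5 0 0], max=5
Drop 3: L rot3 at col 1 lands with bottom-row=5; cleared 0 line(s) (total 0); column heights now [2 8 8 0 0], max=8
Drop 4: I rot2 at col 0 lands with bottom-row=8; cleared 0 line(s) (total 0); column heights now [9 9 9 9 0], max=9
Drop 5: I rot3 at col 4 lands with bottom-row=0; cleared 0 line(s) (total 0); column heights now [9 9 9 9 4], max=9

Answer: .....
####.
.##..
..#..
..#..
..#..
.##.#
..#.#
###.#
..#.#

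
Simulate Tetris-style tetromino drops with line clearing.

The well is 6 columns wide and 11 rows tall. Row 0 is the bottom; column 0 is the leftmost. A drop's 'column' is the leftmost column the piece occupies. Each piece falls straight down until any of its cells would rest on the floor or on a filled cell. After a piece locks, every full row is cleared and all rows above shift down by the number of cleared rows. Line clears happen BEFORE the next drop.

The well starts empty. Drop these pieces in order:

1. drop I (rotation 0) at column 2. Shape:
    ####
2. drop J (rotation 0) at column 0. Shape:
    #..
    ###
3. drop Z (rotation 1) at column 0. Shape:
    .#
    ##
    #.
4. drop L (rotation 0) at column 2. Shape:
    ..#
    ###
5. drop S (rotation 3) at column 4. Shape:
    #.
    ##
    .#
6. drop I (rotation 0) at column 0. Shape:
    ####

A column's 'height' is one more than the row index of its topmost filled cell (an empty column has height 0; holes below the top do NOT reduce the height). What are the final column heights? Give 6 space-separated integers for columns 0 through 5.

Answer: 7 7 7 7 6 5

Derivation:
Drop 1: I rot0 at col 2 lands with bottom-row=0; cleared 0 line(s) (total 0); column heights now [0 0 1 1 1 1], max=1
Drop 2: J rot0 at col 0 lands with bottom-row=1; cleared 0 line(s) (total 0); column heights now [3 2 2 1 1 1], max=3
Drop 3: Z rot1 at col 0 lands with bottom-row=3; cleared 0 line(s) (total 0); column heights now [5 6 2 1 1 1], max=6
Drop 4: L rot0 at col 2 lands with bottom-row=2; cleared 0 line(s) (total 0); column heights now [5 6 3 3 4 1], max=6
Drop 5: S rot3 at col 4 lands with bottom-row=3; cleared 0 line(s) (total 0); column heights now [5 6 3 3 6 5], max=6
Drop 6: I rot0 at col 0 lands with bottom-row=6; cleared 0 line(s) (total 0); column heights now [7 7 7 7 6 5], max=7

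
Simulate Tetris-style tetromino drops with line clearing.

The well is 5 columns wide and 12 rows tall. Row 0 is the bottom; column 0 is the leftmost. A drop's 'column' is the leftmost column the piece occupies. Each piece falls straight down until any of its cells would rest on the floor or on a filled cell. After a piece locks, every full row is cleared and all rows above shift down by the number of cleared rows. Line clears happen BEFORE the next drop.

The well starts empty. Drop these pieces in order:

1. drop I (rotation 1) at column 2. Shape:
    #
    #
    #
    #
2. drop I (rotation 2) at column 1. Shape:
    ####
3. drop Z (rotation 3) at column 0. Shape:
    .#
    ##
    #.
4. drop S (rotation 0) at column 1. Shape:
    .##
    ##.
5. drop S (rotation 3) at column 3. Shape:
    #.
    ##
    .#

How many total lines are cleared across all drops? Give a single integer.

Drop 1: I rot1 at col 2 lands with bottom-row=0; cleared 0 line(s) (total 0); column heights now [0 0 4 0 0], max=4
Drop 2: I rot2 at col 1 lands with bottom-row=4; cleared 0 line(s) (total 0); column heights now [0 5 5 5 5], max=5
Drop 3: Z rot3 at col 0 lands with bottom-row=4; cleared 1 line(s) (total 1); column heights now [5 6 4 0 0], max=6
Drop 4: S rot0 at col 1 lands with bottom-row=6; cleared 0 line(s) (total 1); column heights now [5 7 8 8 0], max=8
Drop 5: S rot3 at col 3 lands with bottom-row=7; cleared 0 line(s) (total 1); column heights now [5 7 8 10 9], max=10

Answer: 1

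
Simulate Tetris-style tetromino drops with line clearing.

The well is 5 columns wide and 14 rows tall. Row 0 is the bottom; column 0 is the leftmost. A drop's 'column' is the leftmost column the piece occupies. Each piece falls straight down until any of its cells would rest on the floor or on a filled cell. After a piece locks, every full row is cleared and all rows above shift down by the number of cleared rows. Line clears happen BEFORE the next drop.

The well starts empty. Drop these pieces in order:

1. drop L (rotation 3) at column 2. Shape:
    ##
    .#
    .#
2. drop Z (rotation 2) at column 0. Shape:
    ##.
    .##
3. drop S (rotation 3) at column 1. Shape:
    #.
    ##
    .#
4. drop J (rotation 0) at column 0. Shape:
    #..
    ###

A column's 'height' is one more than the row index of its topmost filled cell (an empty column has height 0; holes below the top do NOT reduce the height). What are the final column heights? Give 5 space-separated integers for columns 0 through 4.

Drop 1: L rot3 at col 2 lands with bottom-row=0; cleared 0 line(s) (total 0); column heights now [0 0 3 3 0], max=3
Drop 2: Z rot2 at col 0 lands with bottom-row=3; cleared 0 line(s) (total 0); column heights now [5 5 4 3 0], max=5
Drop 3: S rot3 at col 1 lands with bottom-row=4; cleared 0 line(s) (total 0); column heights now [5 7 6 3 0], max=7
Drop 4: J rot0 at col 0 lands with bottom-row=7; cleared 0 line(s) (total 0); column heights now [9 8 8 3 0], max=9

Answer: 9 8 8 3 0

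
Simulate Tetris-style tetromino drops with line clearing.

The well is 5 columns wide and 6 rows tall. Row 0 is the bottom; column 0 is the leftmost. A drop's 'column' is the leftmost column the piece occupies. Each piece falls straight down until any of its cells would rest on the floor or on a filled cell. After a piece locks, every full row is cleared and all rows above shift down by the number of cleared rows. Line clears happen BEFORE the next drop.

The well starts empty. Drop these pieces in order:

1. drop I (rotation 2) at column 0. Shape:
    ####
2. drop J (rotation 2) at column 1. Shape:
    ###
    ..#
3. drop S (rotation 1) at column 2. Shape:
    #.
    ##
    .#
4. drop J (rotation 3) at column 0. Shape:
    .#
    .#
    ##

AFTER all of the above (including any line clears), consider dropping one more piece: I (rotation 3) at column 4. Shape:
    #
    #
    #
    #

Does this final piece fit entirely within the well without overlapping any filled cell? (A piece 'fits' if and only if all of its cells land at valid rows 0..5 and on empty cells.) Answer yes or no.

Answer: yes

Derivation:
Drop 1: I rot2 at col 0 lands with bottom-row=0; cleared 0 line(s) (total 0); column heights now [1 1 1 1 0], max=1
Drop 2: J rot2 at col 1 lands with bottom-row=1; cleared 0 line(s) (total 0); column heights now [1 3 3 3 0], max=3
Drop 3: S rot1 at col 2 lands with bottom-row=3; cleared 0 line(s) (total 0); column heights now [1 3 6 5 0], max=6
Drop 4: J rot3 at col 0 lands with bottom-row=3; cleared 0 line(s) (total 0); column heights now [4 6 6 5 0], max=6
Test piece I rot3 at col 4 (width 1): heights before test = [4 6 6 5 0]; fits = True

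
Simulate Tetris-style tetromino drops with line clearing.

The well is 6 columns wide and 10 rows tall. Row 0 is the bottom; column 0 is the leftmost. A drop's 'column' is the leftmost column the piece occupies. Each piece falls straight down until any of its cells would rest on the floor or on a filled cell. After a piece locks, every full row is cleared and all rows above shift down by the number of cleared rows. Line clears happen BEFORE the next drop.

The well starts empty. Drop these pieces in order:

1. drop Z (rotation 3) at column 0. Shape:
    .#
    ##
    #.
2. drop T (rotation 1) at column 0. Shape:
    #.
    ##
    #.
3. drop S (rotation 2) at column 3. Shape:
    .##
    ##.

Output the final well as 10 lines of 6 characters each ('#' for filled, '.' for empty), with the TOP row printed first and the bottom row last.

Answer: ......
......
......
......
......
#.....
##....
##....
##..##
#..##.

Derivation:
Drop 1: Z rot3 at col 0 lands with bottom-row=0; cleared 0 line(s) (total 0); column heights now [2 3 0 0 0 0], max=3
Drop 2: T rot1 at col 0 lands with bottom-row=2; cleared 0 line(s) (total 0); column heights now [5 4 0 0 0 0], max=5
Drop 3: S rot2 at col 3 lands with bottom-row=0; cleared 0 line(s) (total 0); column heights now [5 4 0 1 2 2], max=5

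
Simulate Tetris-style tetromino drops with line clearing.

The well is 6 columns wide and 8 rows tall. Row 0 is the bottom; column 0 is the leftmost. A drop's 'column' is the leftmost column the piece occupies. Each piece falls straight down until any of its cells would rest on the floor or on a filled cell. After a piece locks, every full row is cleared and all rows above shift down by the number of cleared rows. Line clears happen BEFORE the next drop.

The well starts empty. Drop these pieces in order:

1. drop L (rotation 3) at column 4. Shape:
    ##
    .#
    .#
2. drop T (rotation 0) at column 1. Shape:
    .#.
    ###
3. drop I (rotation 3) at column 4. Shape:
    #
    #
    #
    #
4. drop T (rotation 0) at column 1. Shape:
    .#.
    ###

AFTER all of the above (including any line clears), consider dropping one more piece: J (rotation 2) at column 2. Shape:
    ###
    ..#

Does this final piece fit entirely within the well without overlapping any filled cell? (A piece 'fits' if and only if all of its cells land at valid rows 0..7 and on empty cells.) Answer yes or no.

Answer: no

Derivation:
Drop 1: L rot3 at col 4 lands with bottom-row=0; cleared 0 line(s) (total 0); column heights now [0 0 0 0 3 3], max=3
Drop 2: T rot0 at col 1 lands with bottom-row=0; cleared 0 line(s) (total 0); column heights now [0 1 2 1 3 3], max=3
Drop 3: I rot3 at col 4 lands with bottom-row=3; cleared 0 line(s) (total 0); column heights now [0 1 2 1 7 3], max=7
Drop 4: T rot0 at col 1 lands with bottom-row=2; cleared 0 line(s) (total 0); column heights now [0 3 4 3 7 3], max=7
Test piece J rot2 at col 2 (width 3): heights before test = [0 3 4 3 7 3]; fits = False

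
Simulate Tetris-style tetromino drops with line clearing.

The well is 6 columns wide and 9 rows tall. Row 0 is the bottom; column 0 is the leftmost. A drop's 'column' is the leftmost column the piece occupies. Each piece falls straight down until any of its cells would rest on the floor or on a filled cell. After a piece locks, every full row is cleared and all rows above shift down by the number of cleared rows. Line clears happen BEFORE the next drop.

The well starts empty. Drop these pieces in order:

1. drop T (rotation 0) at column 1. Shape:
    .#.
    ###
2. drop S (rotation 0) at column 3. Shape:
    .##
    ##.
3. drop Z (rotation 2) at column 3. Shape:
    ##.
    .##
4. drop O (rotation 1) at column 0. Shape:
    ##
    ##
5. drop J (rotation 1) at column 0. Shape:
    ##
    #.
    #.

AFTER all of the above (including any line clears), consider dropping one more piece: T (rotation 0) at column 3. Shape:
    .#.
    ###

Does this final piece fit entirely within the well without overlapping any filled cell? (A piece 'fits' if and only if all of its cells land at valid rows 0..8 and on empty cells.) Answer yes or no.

Answer: yes

Derivation:
Drop 1: T rot0 at col 1 lands with bottom-row=0; cleared 0 line(s) (total 0); column heights now [0 1 2 1 0 0], max=2
Drop 2: S rot0 at col 3 lands with bottom-row=1; cleared 0 line(s) (total 0); column heights now [0 1 2 2 3 3], max=3
Drop 3: Z rot2 at col 3 lands with bottom-row=3; cleared 0 line(s) (total 0); column heights now [0 1 2 5 5 4], max=5
Drop 4: O rot1 at col 0 lands with bottom-row=1; cleared 0 line(s) (total 0); column heights now [3 3 2 5 5 4], max=5
Drop 5: J rot1 at col 0 lands with bottom-row=3; cleared 0 line(s) (total 0); column heights now [6 6 2 5 5 4], max=6
Test piece T rot0 at col 3 (width 3): heights before test = [6 6 2 5 5 4]; fits = True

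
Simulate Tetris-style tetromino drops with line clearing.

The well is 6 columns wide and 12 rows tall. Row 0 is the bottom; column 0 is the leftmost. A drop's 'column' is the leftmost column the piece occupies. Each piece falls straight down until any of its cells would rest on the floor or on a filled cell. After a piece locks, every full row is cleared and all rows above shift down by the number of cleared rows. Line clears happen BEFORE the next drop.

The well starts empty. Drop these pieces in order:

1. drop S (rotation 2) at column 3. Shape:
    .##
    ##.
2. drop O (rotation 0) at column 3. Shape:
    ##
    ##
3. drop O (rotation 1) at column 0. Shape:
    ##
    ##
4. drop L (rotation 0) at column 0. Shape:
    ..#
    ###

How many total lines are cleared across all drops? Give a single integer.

Answer: 0

Derivation:
Drop 1: S rot2 at col 3 lands with bottom-row=0; cleared 0 line(s) (total 0); column heights now [0 0 0 1 2 2], max=2
Drop 2: O rot0 at col 3 lands with bottom-row=2; cleared 0 line(s) (total 0); column heights now [0 0 0 4 4 2], max=4
Drop 3: O rot1 at col 0 lands with bottom-row=0; cleared 0 line(s) (total 0); column heights now [2 2 0 4 4 2], max=4
Drop 4: L rot0 at col 0 lands with bottom-row=2; cleared 0 line(s) (total 0); column heights now [3 3 4 4 4 2], max=4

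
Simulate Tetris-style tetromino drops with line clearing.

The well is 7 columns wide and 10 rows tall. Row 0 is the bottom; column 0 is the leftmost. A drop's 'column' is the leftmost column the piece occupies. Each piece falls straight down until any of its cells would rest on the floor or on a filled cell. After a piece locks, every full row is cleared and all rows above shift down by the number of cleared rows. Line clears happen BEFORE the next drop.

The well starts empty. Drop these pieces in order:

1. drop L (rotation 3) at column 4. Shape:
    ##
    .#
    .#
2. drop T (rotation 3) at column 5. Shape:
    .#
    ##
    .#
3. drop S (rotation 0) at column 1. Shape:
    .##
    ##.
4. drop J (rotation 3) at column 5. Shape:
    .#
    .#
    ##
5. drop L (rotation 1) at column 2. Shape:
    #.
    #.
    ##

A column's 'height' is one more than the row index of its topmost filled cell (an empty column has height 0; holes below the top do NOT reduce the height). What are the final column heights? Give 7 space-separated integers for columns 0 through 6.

Answer: 0 1 5 3 3 6 8

Derivation:
Drop 1: L rot3 at col 4 lands with bottom-row=0; cleared 0 line(s) (total 0); column heights now [0 0 0 0 3 3 0], max=3
Drop 2: T rot3 at col 5 lands with bottom-row=2; cleared 0 line(s) (total 0); column heights now [0 0 0 0 3 4 5], max=5
Drop 3: S rot0 at col 1 lands with bottom-row=0; cleared 0 line(s) (total 0); column heights now [0 1 2 2 3 4 5], max=5
Drop 4: J rot3 at col 5 lands with bottom-row=5; cleared 0 line(s) (total 0); column heights now [0 1 2 2 3 6 8], max=8
Drop 5: L rot1 at col 2 lands with bottom-row=2; cleared 0 line(s) (total 0); column heights now [0 1 5 3 3 6 8], max=8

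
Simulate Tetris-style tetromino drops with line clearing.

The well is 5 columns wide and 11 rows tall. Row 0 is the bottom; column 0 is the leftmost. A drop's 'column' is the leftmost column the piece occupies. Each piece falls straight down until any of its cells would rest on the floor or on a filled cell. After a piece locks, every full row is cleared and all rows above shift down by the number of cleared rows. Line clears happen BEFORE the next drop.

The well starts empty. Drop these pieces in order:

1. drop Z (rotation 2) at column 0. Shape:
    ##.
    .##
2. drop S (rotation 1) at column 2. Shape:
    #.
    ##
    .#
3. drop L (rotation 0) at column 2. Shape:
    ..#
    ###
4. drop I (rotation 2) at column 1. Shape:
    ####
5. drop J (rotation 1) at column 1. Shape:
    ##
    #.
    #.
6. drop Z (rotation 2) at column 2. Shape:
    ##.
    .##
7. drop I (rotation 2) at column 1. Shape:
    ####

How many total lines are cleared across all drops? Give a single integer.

Answer: 0

Derivation:
Drop 1: Z rot2 at col 0 lands with bottom-row=0; cleared 0 line(s) (total 0); column heights now [2 2 1 0 0], max=2
Drop 2: S rot1 at col 2 lands with bottom-row=0; cleared 0 line(s) (total 0); column heights now [2 2 3 2 0], max=3
Drop 3: L rot0 at col 2 lands with bottom-row=3; cleared 0 line(s) (total 0); column heights now [2 2 4 4 5], max=5
Drop 4: I rot2 at col 1 lands with bottom-row=5; cleared 0 line(s) (total 0); column heights now [2 6 6 6 6], max=6
Drop 5: J rot1 at col 1 lands with bottom-row=6; cleared 0 line(s) (total 0); column heights now [2 9 9 6 6], max=9
Drop 6: Z rot2 at col 2 lands with bottom-row=8; cleared 0 line(s) (total 0); column heights now [2 9 10 10 9], max=10
Drop 7: I rot2 at col 1 lands with bottom-row=10; cleared 0 line(s) (total 0); column heights now [2 11 11 11 11], max=11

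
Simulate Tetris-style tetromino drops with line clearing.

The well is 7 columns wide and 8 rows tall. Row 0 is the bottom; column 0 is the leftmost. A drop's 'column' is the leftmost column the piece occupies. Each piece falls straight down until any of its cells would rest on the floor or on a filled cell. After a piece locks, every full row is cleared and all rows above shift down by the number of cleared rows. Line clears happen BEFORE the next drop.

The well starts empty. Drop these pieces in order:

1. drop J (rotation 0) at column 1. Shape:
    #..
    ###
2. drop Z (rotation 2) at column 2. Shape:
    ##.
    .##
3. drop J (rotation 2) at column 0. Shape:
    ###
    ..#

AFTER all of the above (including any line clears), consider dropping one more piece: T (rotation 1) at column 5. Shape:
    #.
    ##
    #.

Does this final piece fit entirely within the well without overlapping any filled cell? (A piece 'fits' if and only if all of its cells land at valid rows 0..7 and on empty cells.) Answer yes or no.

Drop 1: J rot0 at col 1 lands with bottom-row=0; cleared 0 line(s) (total 0); column heights now [0 2 1 1 0 0 0], max=2
Drop 2: Z rot2 at col 2 lands with bottom-row=1; cleared 0 line(s) (total 0); column heights now [0 2 3 3 2 0 0], max=3
Drop 3: J rot2 at col 0 lands with bottom-row=3; cleared 0 line(s) (total 0); column heights now [5 5 5 3 2 0 0], max=5
Test piece T rot1 at col 5 (width 2): heights before test = [5 5 5 3 2 0 0]; fits = True

Answer: yes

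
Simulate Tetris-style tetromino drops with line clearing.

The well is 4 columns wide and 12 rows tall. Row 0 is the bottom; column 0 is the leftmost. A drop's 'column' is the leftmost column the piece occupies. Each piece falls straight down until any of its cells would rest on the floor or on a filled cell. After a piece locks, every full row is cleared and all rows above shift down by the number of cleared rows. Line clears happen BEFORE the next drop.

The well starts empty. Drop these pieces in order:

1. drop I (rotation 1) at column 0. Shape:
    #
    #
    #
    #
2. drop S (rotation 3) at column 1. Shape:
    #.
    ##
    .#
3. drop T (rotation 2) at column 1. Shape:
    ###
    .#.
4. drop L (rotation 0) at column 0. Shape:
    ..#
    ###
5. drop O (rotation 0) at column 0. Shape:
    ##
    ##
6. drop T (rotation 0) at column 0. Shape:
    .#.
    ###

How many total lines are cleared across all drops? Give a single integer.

Answer: 1

Derivation:
Drop 1: I rot1 at col 0 lands with bottom-row=0; cleared 0 line(s) (total 0); column heights now [4 0 0 0], max=4
Drop 2: S rot3 at col 1 lands with bottom-row=0; cleared 0 line(s) (total 0); column heights now [4 3 2 0], max=4
Drop 3: T rot2 at col 1 lands with bottom-row=2; cleared 1 line(s) (total 1); column heights now [3 3 3 0], max=3
Drop 4: L rot0 at col 0 lands with bottom-row=3; cleared 0 line(s) (total 1); column heights now [4 4 5 0], max=5
Drop 5: O rot0 at col 0 lands with bottom-row=4; cleared 0 line(s) (total 1); column heights now [6 6 5 0], max=6
Drop 6: T rot0 at col 0 lands with bottom-row=6; cleared 0 line(s) (total 1); column heights now [7 8 7 0], max=8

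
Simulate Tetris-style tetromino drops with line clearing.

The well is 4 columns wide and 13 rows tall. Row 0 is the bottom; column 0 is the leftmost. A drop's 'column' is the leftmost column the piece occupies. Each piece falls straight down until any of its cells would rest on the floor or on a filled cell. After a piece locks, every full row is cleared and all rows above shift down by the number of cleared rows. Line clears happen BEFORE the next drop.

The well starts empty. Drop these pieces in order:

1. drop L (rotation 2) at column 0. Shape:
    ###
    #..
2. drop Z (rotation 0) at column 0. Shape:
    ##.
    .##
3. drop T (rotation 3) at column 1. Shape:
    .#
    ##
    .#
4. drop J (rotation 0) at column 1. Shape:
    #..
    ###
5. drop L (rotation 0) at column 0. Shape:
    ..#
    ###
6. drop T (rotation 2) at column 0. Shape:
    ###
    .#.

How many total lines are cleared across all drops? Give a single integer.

Drop 1: L rot2 at col 0 lands with bottom-row=0; cleared 0 line(s) (total 0); column heights now [2 2 2 0], max=2
Drop 2: Z rot0 at col 0 lands with bottom-row=2; cleared 0 line(s) (total 0); column heights now [4 4 3 0], max=4
Drop 3: T rot3 at col 1 lands with bottom-row=3; cleared 0 line(s) (total 0); column heights now [4 5 6 0], max=6
Drop 4: J rot0 at col 1 lands with bottom-row=6; cleared 0 line(s) (total 0); column heights now [4 8 7 7], max=8
Drop 5: L rot0 at col 0 lands with bottom-row=8; cleared 0 line(s) (total 0); column heights now [9 9 10 7], max=10
Drop 6: T rot2 at col 0 lands with bottom-row=9; cleared 0 line(s) (total 0); column heights now [11 11 11 7], max=11

Answer: 0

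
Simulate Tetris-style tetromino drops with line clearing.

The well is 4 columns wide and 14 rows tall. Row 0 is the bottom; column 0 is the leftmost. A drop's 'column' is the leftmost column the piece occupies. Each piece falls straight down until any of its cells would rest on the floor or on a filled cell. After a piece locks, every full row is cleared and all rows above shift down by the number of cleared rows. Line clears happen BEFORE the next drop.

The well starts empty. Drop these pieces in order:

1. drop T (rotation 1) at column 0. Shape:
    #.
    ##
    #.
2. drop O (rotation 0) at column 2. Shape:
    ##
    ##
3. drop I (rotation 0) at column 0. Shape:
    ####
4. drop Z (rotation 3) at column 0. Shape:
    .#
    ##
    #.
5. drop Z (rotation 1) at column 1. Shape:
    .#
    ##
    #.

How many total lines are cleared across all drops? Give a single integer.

Answer: 2

Derivation:
Drop 1: T rot1 at col 0 lands with bottom-row=0; cleared 0 line(s) (total 0); column heights now [3 2 0 0], max=3
Drop 2: O rot0 at col 2 lands with bottom-row=0; cleared 1 line(s) (total 1); column heights now [2 0 1 1], max=2
Drop 3: I rot0 at col 0 lands with bottom-row=2; cleared 1 line(s) (total 2); column heights now [2 0 1 1], max=2
Drop 4: Z rot3 at col 0 lands with bottom-row=2; cleared 0 line(s) (total 2); column heights now [4 5 1 1], max=5
Drop 5: Z rot1 at col 1 lands with bottom-row=5; cleared 0 line(s) (total 2); column heights now [4 7 8 1], max=8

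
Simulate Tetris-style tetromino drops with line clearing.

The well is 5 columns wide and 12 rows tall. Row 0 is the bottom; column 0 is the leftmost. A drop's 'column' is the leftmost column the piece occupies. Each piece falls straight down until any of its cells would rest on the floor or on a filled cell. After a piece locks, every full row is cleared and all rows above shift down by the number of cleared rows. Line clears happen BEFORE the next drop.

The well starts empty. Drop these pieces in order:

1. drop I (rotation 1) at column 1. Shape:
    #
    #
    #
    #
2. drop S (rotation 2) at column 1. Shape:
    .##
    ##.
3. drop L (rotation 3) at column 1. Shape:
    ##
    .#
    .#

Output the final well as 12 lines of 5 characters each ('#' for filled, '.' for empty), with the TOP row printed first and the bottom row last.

Answer: .....
.....
.....
.##..
..#..
..#..
..##.
.##..
.#...
.#...
.#...
.#...

Derivation:
Drop 1: I rot1 at col 1 lands with bottom-row=0; cleared 0 line(s) (total 0); column heights now [0 4 0 0 0], max=4
Drop 2: S rot2 at col 1 lands with bottom-row=4; cleared 0 line(s) (total 0); column heights now [0 5 6 6 0], max=6
Drop 3: L rot3 at col 1 lands with bottom-row=6; cleared 0 line(s) (total 0); column heights now [0 9 9 6 0], max=9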